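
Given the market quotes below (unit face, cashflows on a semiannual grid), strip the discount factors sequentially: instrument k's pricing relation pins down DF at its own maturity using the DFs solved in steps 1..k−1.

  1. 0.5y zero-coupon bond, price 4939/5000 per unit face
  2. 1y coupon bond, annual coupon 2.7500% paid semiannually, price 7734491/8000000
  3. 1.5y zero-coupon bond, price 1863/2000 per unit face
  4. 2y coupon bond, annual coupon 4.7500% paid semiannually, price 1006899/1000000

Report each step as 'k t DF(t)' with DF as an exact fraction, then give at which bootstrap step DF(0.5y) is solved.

1 1/2 4939/5000
2 1 9403/10000
3 3/2 1863/2000
4 2 2293/2500
DF(0.5y) is solved at step 1

step 1 [0.5y] zero: DF = P = 4939/5000 ≈ 0.987800
step 2 [1y] bond c/2=11/800: DF=(7734491/8000000 − 11/800·(0.987800))/(1+11/800) = 9403/10000 ≈ 0.940300
step 3 [1.5y] zero: DF = P = 1863/2000 ≈ 0.931500
step 4 [2y] bond c/2=19/800: DF=(1006899/1000000 − 19/800·(0.987800+0.940300+0.931500))/(1+19/800) = 2293/2500 ≈ 0.917200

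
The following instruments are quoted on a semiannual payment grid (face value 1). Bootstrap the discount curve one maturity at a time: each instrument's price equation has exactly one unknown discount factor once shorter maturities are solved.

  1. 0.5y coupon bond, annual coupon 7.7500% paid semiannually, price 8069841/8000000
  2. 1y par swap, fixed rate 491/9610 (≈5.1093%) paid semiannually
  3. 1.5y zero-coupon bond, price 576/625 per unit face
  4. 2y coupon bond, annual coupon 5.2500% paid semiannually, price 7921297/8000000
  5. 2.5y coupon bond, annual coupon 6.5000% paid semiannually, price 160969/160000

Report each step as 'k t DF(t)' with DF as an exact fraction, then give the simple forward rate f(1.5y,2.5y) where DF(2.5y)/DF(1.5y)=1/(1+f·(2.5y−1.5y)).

step 1 [0.5y] bond c/2=31/800: DF=(8069841/8000000 − 31/800·(0))/(1+31/800) = 9711/10000 ≈ 0.971100
step 2 [1y] swap r/2=491/19220: DF=(1 − 491/19220·(0.971100))/(1+491/19220) = 9509/10000 ≈ 0.950900
step 3 [1.5y] zero: DF = P = 576/625 ≈ 0.921600
step 4 [2y] bond c/2=21/800: DF=(7921297/8000000 − 21/800·(0.971100+0.950900+0.921600))/(1+21/800) = 8921/10000 ≈ 0.892100
step 5 [2.5y] bond c/2=13/400: DF=(160969/160000 − 13/400·(0.971100+0.950900+0.921600+0.892100))/(1+13/400) = 1071/1250 ≈ 0.856800

1 1/2 9711/10000
2 1 9509/10000
3 3/2 576/625
4 2 8921/10000
5 5/2 1071/1250
f(1.5y,2.5y) = ((576/625)/(1071/1250) − 1)/(1) = 9/119 ≈ 7.5630%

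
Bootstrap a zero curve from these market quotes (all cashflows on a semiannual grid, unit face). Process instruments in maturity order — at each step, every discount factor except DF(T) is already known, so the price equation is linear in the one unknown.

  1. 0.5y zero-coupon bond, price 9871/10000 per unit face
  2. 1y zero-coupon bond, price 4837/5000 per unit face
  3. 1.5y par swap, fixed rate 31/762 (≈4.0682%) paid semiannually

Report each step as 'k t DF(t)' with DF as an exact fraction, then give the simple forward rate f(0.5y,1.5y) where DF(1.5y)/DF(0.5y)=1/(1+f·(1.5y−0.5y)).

1 1/2 9871/10000
2 1 4837/5000
3 3/2 9411/10000
f(0.5y,1.5y) = ((9871/10000)/(9411/10000) − 1)/(1) = 460/9411 ≈ 4.8879%

step 1 [0.5y] zero: DF = P = 9871/10000 ≈ 0.987100
step 2 [1y] zero: DF = P = 4837/5000 ≈ 0.967400
step 3 [1.5y] swap r/2=31/1524: DF=(1 − 31/1524·(0.987100+0.967400))/(1+31/1524) = 9411/10000 ≈ 0.941100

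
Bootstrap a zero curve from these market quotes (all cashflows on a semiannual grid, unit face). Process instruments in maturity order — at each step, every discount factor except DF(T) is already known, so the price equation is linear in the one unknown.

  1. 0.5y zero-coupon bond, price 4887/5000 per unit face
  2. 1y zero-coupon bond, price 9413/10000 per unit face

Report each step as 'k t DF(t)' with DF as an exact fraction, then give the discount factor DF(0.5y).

1 1/2 4887/5000
2 1 9413/10000
DF(0.5y) = 4887/5000 ≈ 0.977400

step 1 [0.5y] zero: DF = P = 4887/5000 ≈ 0.977400
step 2 [1y] zero: DF = P = 9413/10000 ≈ 0.941300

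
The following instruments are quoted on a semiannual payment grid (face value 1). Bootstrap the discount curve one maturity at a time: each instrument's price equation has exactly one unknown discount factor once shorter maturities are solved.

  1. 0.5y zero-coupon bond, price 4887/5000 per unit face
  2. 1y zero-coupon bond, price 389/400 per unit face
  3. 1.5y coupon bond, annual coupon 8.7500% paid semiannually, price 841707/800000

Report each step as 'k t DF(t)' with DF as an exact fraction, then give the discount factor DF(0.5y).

step 1 [0.5y] zero: DF = P = 4887/5000 ≈ 0.977400
step 2 [1y] zero: DF = P = 389/400 ≈ 0.972500
step 3 [1.5y] bond c/2=7/160: DF=(841707/800000 − 7/160·(0.977400+0.972500))/(1+7/160) = 9263/10000 ≈ 0.926300

1 1/2 4887/5000
2 1 389/400
3 3/2 9263/10000
DF(0.5y) = 4887/5000 ≈ 0.977400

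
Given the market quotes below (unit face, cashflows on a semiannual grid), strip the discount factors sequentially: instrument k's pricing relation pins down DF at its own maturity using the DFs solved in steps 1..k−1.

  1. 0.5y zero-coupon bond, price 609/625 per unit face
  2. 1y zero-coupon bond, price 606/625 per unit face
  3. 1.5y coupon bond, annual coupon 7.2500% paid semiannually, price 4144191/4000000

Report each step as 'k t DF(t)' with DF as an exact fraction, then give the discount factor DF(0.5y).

step 1 [0.5y] zero: DF = P = 609/625 ≈ 0.974400
step 2 [1y] zero: DF = P = 606/625 ≈ 0.969600
step 3 [1.5y] bond c/2=29/800: DF=(4144191/4000000 − 29/800·(0.974400+0.969600))/(1+29/800) = 4659/5000 ≈ 0.931800

1 1/2 609/625
2 1 606/625
3 3/2 4659/5000
DF(0.5y) = 609/625 ≈ 0.974400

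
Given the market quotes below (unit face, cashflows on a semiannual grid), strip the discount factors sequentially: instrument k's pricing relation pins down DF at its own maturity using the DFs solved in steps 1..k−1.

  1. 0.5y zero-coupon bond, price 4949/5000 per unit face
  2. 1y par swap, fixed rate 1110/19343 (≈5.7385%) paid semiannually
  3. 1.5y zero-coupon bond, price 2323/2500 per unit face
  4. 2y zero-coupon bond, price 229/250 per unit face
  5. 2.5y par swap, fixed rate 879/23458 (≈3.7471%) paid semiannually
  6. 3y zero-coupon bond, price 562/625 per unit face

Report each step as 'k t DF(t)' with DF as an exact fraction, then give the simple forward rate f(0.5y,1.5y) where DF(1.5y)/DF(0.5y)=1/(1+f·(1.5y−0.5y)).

1 1/2 4949/5000
2 1 1889/2000
3 3/2 2323/2500
4 2 229/250
5 5/2 9121/10000
6 3 562/625
f(0.5y,1.5y) = ((4949/5000)/(2323/2500) − 1)/(1) = 3/46 ≈ 6.5217%

step 1 [0.5y] zero: DF = P = 4949/5000 ≈ 0.989800
step 2 [1y] swap r/2=555/19343: DF=(1 − 555/19343·(0.989800))/(1+555/19343) = 1889/2000 ≈ 0.944500
step 3 [1.5y] zero: DF = P = 2323/2500 ≈ 0.929200
step 4 [2y] zero: DF = P = 229/250 ≈ 0.916000
step 5 [2.5y] swap r/2=879/46916: DF=(1 − 879/46916·(0.989800+0.944500+0.929200+0.916000))/(1+879/46916) = 9121/10000 ≈ 0.912100
step 6 [3y] zero: DF = P = 562/625 ≈ 0.899200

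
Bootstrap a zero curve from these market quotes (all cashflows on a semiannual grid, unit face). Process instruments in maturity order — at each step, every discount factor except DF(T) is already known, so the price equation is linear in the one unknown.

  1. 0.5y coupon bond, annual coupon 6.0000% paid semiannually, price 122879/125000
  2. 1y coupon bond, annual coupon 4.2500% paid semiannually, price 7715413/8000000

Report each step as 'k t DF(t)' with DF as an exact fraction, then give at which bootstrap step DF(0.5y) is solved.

step 1 [0.5y] bond c/2=3/100: DF=(122879/125000 − 3/100·(0))/(1+3/100) = 1193/1250 ≈ 0.954400
step 2 [1y] bond c/2=17/800: DF=(7715413/8000000 − 17/800·(0.954400))/(1+17/800) = 1849/2000 ≈ 0.924500

1 1/2 1193/1250
2 1 1849/2000
DF(0.5y) is solved at step 1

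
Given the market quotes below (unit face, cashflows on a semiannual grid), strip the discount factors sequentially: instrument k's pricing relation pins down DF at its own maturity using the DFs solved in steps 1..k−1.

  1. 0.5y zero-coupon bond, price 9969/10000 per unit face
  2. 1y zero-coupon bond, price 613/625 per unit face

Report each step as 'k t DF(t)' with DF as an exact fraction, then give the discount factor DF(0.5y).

1 1/2 9969/10000
2 1 613/625
DF(0.5y) = 9969/10000 ≈ 0.996900

step 1 [0.5y] zero: DF = P = 9969/10000 ≈ 0.996900
step 2 [1y] zero: DF = P = 613/625 ≈ 0.980800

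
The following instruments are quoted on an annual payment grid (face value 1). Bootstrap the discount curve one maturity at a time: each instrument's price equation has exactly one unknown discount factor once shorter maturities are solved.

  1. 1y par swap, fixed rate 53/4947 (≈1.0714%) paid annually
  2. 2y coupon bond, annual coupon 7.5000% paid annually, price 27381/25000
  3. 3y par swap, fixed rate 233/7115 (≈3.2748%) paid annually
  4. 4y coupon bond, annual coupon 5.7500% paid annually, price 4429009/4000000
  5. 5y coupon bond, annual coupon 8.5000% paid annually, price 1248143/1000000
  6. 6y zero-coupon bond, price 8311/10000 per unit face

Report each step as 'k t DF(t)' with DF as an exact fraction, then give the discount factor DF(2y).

1 1 4947/5000
2 2 4749/5000
3 3 2267/2500
4 4 8923/10000
5 5 343/400
6 6 8311/10000
DF(2y) = 4749/5000 ≈ 0.949800

step 1 [1y] swap r/1=53/4947: DF=(1 − 53/4947·(0))/(1+53/4947) = 4947/5000 ≈ 0.989400
step 2 [2y] bond c/1=3/40: DF=(27381/25000 − 3/40·(0.989400))/(1+3/40) = 4749/5000 ≈ 0.949800
step 3 [3y] swap r/1=233/7115: DF=(1 − 233/7115·(0.989400+0.949800))/(1+233/7115) = 2267/2500 ≈ 0.906800
step 4 [4y] bond c/1=23/400: DF=(4429009/4000000 − 23/400·(0.989400+0.949800+0.906800))/(1+23/400) = 8923/10000 ≈ 0.892300
step 5 [5y] bond c/1=17/200: DF=(1248143/1000000 − 17/200·(0.989400+0.949800+0.906800+0.892300))/(1+17/200) = 343/400 ≈ 0.857500
step 6 [6y] zero: DF = P = 8311/10000 ≈ 0.831100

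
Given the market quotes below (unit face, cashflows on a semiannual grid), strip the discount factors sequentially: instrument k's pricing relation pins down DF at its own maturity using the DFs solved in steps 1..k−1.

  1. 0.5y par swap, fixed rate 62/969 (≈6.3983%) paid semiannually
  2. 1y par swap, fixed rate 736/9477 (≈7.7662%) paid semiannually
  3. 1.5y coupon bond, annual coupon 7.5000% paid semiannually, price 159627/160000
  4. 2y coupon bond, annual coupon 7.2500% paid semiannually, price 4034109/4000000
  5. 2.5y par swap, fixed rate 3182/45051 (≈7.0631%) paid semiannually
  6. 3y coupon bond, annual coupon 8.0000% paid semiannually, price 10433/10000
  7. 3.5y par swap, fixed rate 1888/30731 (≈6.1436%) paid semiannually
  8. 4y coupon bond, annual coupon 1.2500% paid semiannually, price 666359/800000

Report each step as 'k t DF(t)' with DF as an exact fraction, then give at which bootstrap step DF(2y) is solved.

step 1 [0.5y] swap r/2=31/969: DF=(1 − 31/969·(0))/(1+31/969) = 969/1000 ≈ 0.969000
step 2 [1y] swap r/2=368/9477: DF=(1 − 368/9477·(0.969000))/(1+368/9477) = 579/625 ≈ 0.926400
step 3 [1.5y] bond c/2=3/80: DF=(159627/160000 − 3/80·(0.969000+0.926400))/(1+3/80) = 8931/10000 ≈ 0.893100
step 4 [2y] bond c/2=29/800: DF=(4034109/4000000 − 29/800·(0.969000+0.926400+0.893100))/(1+29/800) = 8757/10000 ≈ 0.875700
step 5 [2.5y] swap r/2=1591/45051: DF=(1 − 1591/45051·(0.969000+0.926400+0.893100+0.875700))/(1+1591/45051) = 8409/10000 ≈ 0.840900
step 6 [3y] bond c/2=1/25: DF=(10433/10000 − 1/25·(0.969000+0.926400+0.893100+0.875700+0.840900))/(1+1/25) = 8299/10000 ≈ 0.829900
step 7 [3.5y] swap r/2=944/30731: DF=(1 − 944/30731·(0.969000+0.926400+0.893100+0.875700+0.840900+0.829900))/(1+944/30731) = 507/625 ≈ 0.811200
step 8 [4y] bond c/2=1/160: DF=(666359/800000 − 1/160·(0.969000+0.926400+0.893100+0.875700+0.840900+0.829900+0.811200))/(1+1/160) = 987/1250 ≈ 0.789600

1 1/2 969/1000
2 1 579/625
3 3/2 8931/10000
4 2 8757/10000
5 5/2 8409/10000
6 3 8299/10000
7 7/2 507/625
8 4 987/1250
DF(2y) is solved at step 4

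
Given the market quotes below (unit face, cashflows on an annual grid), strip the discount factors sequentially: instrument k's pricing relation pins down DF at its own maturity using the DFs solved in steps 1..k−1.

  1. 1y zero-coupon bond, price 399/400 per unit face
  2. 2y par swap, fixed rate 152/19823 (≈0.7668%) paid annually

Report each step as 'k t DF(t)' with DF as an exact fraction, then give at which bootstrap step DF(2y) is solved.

1 1 399/400
2 2 1231/1250
DF(2y) is solved at step 2

step 1 [1y] zero: DF = P = 399/400 ≈ 0.997500
step 2 [2y] swap r/1=152/19823: DF=(1 − 152/19823·(0.997500))/(1+152/19823) = 1231/1250 ≈ 0.984800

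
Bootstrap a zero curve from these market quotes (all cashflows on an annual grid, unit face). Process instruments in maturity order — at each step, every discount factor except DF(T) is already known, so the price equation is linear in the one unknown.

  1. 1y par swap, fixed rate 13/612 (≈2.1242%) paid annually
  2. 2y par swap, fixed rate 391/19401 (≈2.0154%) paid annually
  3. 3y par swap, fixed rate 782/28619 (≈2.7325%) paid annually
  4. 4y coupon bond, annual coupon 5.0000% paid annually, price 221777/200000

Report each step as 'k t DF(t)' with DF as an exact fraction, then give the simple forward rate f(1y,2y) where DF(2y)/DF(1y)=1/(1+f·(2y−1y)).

1 1 612/625
2 2 9609/10000
3 3 4609/5000
4 4 4599/5000
f(1y,2y) = ((612/625)/(9609/10000) − 1)/(1) = 61/3203 ≈ 1.9045%

step 1 [1y] swap r/1=13/612: DF=(1 − 13/612·(0))/(1+13/612) = 612/625 ≈ 0.979200
step 2 [2y] swap r/1=391/19401: DF=(1 − 391/19401·(0.979200))/(1+391/19401) = 9609/10000 ≈ 0.960900
step 3 [3y] swap r/1=782/28619: DF=(1 − 782/28619·(0.979200+0.960900))/(1+782/28619) = 4609/5000 ≈ 0.921800
step 4 [4y] bond c/1=1/20: DF=(221777/200000 − 1/20·(0.979200+0.960900+0.921800))/(1+1/20) = 4599/5000 ≈ 0.919800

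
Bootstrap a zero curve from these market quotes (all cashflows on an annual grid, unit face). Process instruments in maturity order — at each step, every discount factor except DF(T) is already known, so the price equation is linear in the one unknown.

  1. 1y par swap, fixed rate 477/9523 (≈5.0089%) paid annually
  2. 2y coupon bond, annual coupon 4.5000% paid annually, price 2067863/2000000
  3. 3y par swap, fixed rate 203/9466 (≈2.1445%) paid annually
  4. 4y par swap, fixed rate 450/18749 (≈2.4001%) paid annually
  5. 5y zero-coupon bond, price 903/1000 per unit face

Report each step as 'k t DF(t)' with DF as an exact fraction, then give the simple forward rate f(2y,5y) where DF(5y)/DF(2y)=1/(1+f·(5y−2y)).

step 1 [1y] swap r/1=477/9523: DF=(1 − 477/9523·(0))/(1+477/9523) = 9523/10000 ≈ 0.952300
step 2 [2y] bond c/1=9/200: DF=(2067863/2000000 − 9/200·(0.952300))/(1+9/200) = 2371/2500 ≈ 0.948400
step 3 [3y] swap r/1=203/9466: DF=(1 − 203/9466·(0.952300+0.948400))/(1+203/9466) = 9391/10000 ≈ 0.939100
step 4 [4y] swap r/1=450/18749: DF=(1 − 450/18749·(0.952300+0.948400+0.939100))/(1+450/18749) = 91/100 ≈ 0.910000
step 5 [5y] zero: DF = P = 903/1000 ≈ 0.903000

1 1 9523/10000
2 2 2371/2500
3 3 9391/10000
4 4 91/100
5 5 903/1000
f(2y,5y) = ((2371/2500)/(903/1000) − 1)/(3) = 227/13545 ≈ 1.6759%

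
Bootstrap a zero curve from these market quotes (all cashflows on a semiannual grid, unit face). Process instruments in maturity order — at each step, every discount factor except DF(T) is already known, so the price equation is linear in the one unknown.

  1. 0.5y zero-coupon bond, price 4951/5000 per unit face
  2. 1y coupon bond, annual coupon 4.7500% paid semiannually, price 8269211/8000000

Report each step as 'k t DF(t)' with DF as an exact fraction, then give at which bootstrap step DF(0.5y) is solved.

1 1/2 4951/5000
2 1 9867/10000
DF(0.5y) is solved at step 1

step 1 [0.5y] zero: DF = P = 4951/5000 ≈ 0.990200
step 2 [1y] bond c/2=19/800: DF=(8269211/8000000 − 19/800·(0.990200))/(1+19/800) = 9867/10000 ≈ 0.986700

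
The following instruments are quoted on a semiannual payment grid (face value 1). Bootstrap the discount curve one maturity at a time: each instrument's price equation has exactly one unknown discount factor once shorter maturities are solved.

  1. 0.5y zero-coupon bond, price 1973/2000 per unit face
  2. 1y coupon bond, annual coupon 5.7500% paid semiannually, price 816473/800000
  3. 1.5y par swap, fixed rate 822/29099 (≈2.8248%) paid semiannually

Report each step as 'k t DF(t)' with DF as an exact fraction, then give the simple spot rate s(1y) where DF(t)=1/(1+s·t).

1 1/2 1973/2000
2 1 1929/2000
3 3/2 9589/10000
s(1y) = (1/(1929/2000) − 1)/(1) = 71/1929 ≈ 3.6807%

step 1 [0.5y] zero: DF = P = 1973/2000 ≈ 0.986500
step 2 [1y] bond c/2=23/800: DF=(816473/800000 − 23/800·(0.986500))/(1+23/800) = 1929/2000 ≈ 0.964500
step 3 [1.5y] swap r/2=411/29099: DF=(1 − 411/29099·(0.986500+0.964500))/(1+411/29099) = 9589/10000 ≈ 0.958900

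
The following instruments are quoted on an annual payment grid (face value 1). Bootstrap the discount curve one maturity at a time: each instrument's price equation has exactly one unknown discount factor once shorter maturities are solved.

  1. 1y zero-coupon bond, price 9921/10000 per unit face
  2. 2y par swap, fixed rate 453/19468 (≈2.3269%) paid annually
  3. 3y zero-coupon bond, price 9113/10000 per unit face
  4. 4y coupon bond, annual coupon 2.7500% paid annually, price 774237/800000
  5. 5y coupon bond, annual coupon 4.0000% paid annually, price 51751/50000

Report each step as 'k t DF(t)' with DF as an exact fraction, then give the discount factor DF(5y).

step 1 [1y] zero: DF = P = 9921/10000 ≈ 0.992100
step 2 [2y] swap r/1=453/19468: DF=(1 − 453/19468·(0.992100))/(1+453/19468) = 9547/10000 ≈ 0.954700
step 3 [3y] zero: DF = P = 9113/10000 ≈ 0.911300
step 4 [4y] bond c/1=11/400: DF=(774237/800000 − 11/400·(0.992100+0.954700+0.911300))/(1+11/400) = 4327/5000 ≈ 0.865400
step 5 [5y] bond c/1=1/25: DF=(51751/50000 − 1/25·(0.992100+0.954700+0.911300+0.865400))/(1+1/25) = 213/250 ≈ 0.852000

1 1 9921/10000
2 2 9547/10000
3 3 9113/10000
4 4 4327/5000
5 5 213/250
DF(5y) = 213/250 ≈ 0.852000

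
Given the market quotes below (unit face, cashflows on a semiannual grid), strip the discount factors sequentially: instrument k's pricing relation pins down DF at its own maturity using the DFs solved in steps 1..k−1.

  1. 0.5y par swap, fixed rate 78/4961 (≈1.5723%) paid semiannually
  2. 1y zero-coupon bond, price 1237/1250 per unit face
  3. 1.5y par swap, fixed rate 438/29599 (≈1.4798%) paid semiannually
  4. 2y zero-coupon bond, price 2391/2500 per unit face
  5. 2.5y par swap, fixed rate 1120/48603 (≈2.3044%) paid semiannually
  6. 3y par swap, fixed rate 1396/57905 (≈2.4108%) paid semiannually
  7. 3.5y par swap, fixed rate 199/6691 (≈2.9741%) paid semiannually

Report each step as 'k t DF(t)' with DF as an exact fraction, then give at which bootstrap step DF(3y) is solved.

step 1 [0.5y] swap r/2=39/4961: DF=(1 − 39/4961·(0))/(1+39/4961) = 4961/5000 ≈ 0.992200
step 2 [1y] zero: DF = P = 1237/1250 ≈ 0.989600
step 3 [1.5y] swap r/2=219/29599: DF=(1 − 219/29599·(0.992200+0.989600))/(1+219/29599) = 9781/10000 ≈ 0.978100
step 4 [2y] zero: DF = P = 2391/2500 ≈ 0.956400
step 5 [2.5y] swap r/2=560/48603: DF=(1 − 560/48603·(0.992200+0.989600+0.978100+0.956400))/(1+560/48603) = 118/125 ≈ 0.944000
step 6 [3y] swap r/2=698/57905: DF=(1 − 698/57905·(0.992200+0.989600+0.978100+0.956400+0.944000))/(1+698/57905) = 4651/5000 ≈ 0.930200
step 7 [3.5y] swap r/2=199/13382: DF=(1 − 199/13382·(0.992200+0.989600+0.978100+0.956400+0.944000+0.930200))/(1+199/13382) = 1801/2000 ≈ 0.900500

1 1/2 4961/5000
2 1 1237/1250
3 3/2 9781/10000
4 2 2391/2500
5 5/2 118/125
6 3 4651/5000
7 7/2 1801/2000
DF(3y) is solved at step 6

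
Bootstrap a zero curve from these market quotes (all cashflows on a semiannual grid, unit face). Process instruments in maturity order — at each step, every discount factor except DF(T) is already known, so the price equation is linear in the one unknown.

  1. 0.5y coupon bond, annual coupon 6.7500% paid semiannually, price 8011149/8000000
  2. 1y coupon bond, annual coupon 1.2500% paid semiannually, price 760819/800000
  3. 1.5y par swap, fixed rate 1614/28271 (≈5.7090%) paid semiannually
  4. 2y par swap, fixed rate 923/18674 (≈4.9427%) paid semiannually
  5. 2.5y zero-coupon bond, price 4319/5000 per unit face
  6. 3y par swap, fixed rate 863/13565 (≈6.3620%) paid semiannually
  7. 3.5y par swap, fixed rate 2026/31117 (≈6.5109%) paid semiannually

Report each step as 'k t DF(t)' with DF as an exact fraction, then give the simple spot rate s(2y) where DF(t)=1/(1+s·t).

1 1/2 9687/10000
2 1 9391/10000
3 3/2 9193/10000
4 2 9077/10000
5 5/2 4319/5000
6 3 4137/5000
7 7/2 3987/5000
s(2y) = (1/(9077/10000) − 1)/(2) = 923/18154 ≈ 5.0843%

step 1 [0.5y] bond c/2=27/800: DF=(8011149/8000000 − 27/800·(0))/(1+27/800) = 9687/10000 ≈ 0.968700
step 2 [1y] bond c/2=1/160: DF=(760819/800000 − 1/160·(0.968700))/(1+1/160) = 9391/10000 ≈ 0.939100
step 3 [1.5y] swap r/2=807/28271: DF=(1 − 807/28271·(0.968700+0.939100))/(1+807/28271) = 9193/10000 ≈ 0.919300
step 4 [2y] swap r/2=923/37348: DF=(1 − 923/37348·(0.968700+0.939100+0.919300))/(1+923/37348) = 9077/10000 ≈ 0.907700
step 5 [2.5y] zero: DF = P = 4319/5000 ≈ 0.863800
step 6 [3y] swap r/2=863/27130: DF=(1 − 863/27130·(0.968700+0.939100+0.919300+0.907700+0.863800))/(1+863/27130) = 4137/5000 ≈ 0.827400
step 7 [3.5y] swap r/2=1013/31117: DF=(1 − 1013/31117·(0.968700+0.939100+0.919300+0.907700+0.863800+0.827400))/(1+1013/31117) = 3987/5000 ≈ 0.797400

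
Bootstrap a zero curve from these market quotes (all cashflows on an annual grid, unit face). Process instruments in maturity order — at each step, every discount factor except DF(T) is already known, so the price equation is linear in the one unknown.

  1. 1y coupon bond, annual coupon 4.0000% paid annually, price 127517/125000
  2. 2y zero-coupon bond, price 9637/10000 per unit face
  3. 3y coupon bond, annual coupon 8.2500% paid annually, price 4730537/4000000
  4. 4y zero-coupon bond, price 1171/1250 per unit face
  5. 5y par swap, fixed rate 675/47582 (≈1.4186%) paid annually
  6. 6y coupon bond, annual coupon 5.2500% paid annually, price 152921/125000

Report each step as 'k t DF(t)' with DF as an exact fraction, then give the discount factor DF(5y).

step 1 [1y] bond c/1=1/25: DF=(127517/125000 − 1/25·(0))/(1+1/25) = 9809/10000 ≈ 0.980900
step 2 [2y] zero: DF = P = 9637/10000 ≈ 0.963700
step 3 [3y] bond c/1=33/400: DF=(4730537/4000000 − 33/400·(0.980900+0.963700))/(1+33/400) = 9443/10000 ≈ 0.944300
step 4 [4y] zero: DF = P = 1171/1250 ≈ 0.936800
step 5 [5y] swap r/1=675/47582: DF=(1 − 675/47582·(0.980900+0.963700+0.944300+0.936800))/(1+675/47582) = 373/400 ≈ 0.932500
step 6 [6y] bond c/1=21/400: DF=(152921/125000 − 21/400·(0.980900+0.963700+0.944300+0.936800+0.932500))/(1+21/400) = 37/40 ≈ 0.925000

1 1 9809/10000
2 2 9637/10000
3 3 9443/10000
4 4 1171/1250
5 5 373/400
6 6 37/40
DF(5y) = 373/400 ≈ 0.932500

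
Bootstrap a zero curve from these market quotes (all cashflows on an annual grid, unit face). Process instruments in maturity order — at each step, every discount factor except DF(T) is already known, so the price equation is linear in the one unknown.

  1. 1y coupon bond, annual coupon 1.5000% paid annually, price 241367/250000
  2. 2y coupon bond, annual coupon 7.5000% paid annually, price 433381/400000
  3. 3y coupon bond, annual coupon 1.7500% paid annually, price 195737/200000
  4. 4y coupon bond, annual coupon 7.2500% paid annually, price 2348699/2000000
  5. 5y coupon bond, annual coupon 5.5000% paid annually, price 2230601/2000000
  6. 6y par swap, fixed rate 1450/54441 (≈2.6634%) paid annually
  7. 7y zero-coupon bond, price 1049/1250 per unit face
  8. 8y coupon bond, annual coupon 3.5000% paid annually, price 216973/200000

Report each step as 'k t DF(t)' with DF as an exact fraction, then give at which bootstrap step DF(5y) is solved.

step 1 [1y] bond c/1=3/200: DF=(241367/250000 − 3/200·(0))/(1+3/200) = 1189/1250 ≈ 0.951200
step 2 [2y] bond c/1=3/40: DF=(433381/400000 − 3/40·(0.951200))/(1+3/40) = 1883/2000 ≈ 0.941500
step 3 [3y] bond c/1=7/400: DF=(195737/200000 − 7/400·(0.951200+0.941500))/(1+7/400) = 9293/10000 ≈ 0.929300
step 4 [4y] bond c/1=29/400: DF=(2348699/2000000 − 29/400·(0.951200+0.941500+0.929300))/(1+29/400) = 4521/5000 ≈ 0.904200
step 5 [5y] bond c/1=11/200: DF=(2230601/2000000 − 11/200·(0.951200+0.941500+0.929300+0.904200))/(1+11/200) = 8629/10000 ≈ 0.862900
step 6 [6y] swap r/1=1450/54441: DF=(1 − 1450/54441·(0.951200+0.941500+0.929300+0.904200+0.862900))/(1+1450/54441) = 171/200 ≈ 0.855000
step 7 [7y] zero: DF = P = 1049/1250 ≈ 0.839200
step 8 [8y] bond c/1=7/200: DF=(216973/200000 − 7/200·(0.951200+0.941500+0.929300+0.904200+0.862900+0.855000+0.839200))/(1+7/200) = 8357/10000 ≈ 0.835700

1 1 1189/1250
2 2 1883/2000
3 3 9293/10000
4 4 4521/5000
5 5 8629/10000
6 6 171/200
7 7 1049/1250
8 8 8357/10000
DF(5y) is solved at step 5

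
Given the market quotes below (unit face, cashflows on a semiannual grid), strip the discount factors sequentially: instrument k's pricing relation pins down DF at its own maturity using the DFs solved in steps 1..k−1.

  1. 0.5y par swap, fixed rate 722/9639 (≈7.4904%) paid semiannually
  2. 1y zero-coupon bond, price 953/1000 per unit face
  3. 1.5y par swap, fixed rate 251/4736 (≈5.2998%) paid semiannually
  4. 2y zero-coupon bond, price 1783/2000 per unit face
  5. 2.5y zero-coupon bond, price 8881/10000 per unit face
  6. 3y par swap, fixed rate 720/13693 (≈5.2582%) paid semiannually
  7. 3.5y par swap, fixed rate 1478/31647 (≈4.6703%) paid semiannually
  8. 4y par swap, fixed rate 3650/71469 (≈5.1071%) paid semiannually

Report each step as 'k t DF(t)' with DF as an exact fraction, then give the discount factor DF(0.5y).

1 1/2 9639/10000
2 1 953/1000
3 3/2 9247/10000
4 2 1783/2000
5 5/2 8881/10000
6 3 107/125
7 7/2 4261/5000
8 4 327/400
DF(0.5y) = 9639/10000 ≈ 0.963900

step 1 [0.5y] swap r/2=361/9639: DF=(1 − 361/9639·(0))/(1+361/9639) = 9639/10000 ≈ 0.963900
step 2 [1y] zero: DF = P = 953/1000 ≈ 0.953000
step 3 [1.5y] swap r/2=251/9472: DF=(1 − 251/9472·(0.963900+0.953000))/(1+251/9472) = 9247/10000 ≈ 0.924700
step 4 [2y] zero: DF = P = 1783/2000 ≈ 0.891500
step 5 [2.5y] zero: DF = P = 8881/10000 ≈ 0.888100
step 6 [3y] swap r/2=360/13693: DF=(1 − 360/13693·(0.963900+0.953000+0.924700+0.891500+0.888100))/(1+360/13693) = 107/125 ≈ 0.856000
step 7 [3.5y] swap r/2=739/31647: DF=(1 − 739/31647·(0.963900+0.953000+0.924700+0.891500+0.888100+0.856000))/(1+739/31647) = 4261/5000 ≈ 0.852200
step 8 [4y] swap r/2=1825/71469: DF=(1 − 1825/71469·(0.963900+0.953000+0.924700+0.891500+0.888100+0.856000+0.852200))/(1+1825/71469) = 327/400 ≈ 0.817500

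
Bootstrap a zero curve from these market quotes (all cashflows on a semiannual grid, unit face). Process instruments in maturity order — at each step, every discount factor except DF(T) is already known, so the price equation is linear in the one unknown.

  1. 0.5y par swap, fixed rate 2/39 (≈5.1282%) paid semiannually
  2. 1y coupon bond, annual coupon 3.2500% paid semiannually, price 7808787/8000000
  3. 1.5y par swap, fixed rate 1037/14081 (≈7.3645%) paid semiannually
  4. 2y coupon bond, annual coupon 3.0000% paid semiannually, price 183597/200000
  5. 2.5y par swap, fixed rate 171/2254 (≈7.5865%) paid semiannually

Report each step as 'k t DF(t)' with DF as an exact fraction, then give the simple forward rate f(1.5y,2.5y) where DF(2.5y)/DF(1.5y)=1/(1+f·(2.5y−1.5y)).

step 1 [0.5y] swap r/2=1/39: DF=(1 − 1/39·(0))/(1+1/39) = 39/40 ≈ 0.975000
step 2 [1y] bond c/2=13/800: DF=(7808787/8000000 − 13/800·(0.975000))/(1+13/800) = 9449/10000 ≈ 0.944900
step 3 [1.5y] swap r/2=1037/28162: DF=(1 − 1037/28162·(0.975000+0.944900))/(1+1037/28162) = 8963/10000 ≈ 0.896300
step 4 [2y] bond c/2=3/200: DF=(183597/200000 − 3/200·(0.975000+0.944900+0.896300))/(1+3/200) = 2157/2500 ≈ 0.862800
step 5 [2.5y] swap r/2=171/4508: DF=(1 − 171/4508·(0.975000+0.944900+0.896300+0.862800))/(1+171/4508) = 829/1000 ≈ 0.829000

1 1/2 39/40
2 1 9449/10000
3 3/2 8963/10000
4 2 2157/2500
5 5/2 829/1000
f(1.5y,2.5y) = ((8963/10000)/(829/1000) − 1)/(1) = 673/8290 ≈ 8.1182%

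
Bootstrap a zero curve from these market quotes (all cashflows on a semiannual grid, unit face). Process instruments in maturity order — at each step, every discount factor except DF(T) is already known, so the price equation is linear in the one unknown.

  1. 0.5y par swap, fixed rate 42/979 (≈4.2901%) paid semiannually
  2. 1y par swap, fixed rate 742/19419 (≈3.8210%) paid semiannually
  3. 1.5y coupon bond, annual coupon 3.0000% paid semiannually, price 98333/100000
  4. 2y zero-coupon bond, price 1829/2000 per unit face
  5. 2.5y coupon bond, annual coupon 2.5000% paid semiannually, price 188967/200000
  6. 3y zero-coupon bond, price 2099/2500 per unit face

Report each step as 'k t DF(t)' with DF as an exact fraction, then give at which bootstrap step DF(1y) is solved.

1 1/2 979/1000
2 1 9629/10000
3 3/2 9401/10000
4 2 1829/2000
5 5/2 8863/10000
6 3 2099/2500
DF(1y) is solved at step 2

step 1 [0.5y] swap r/2=21/979: DF=(1 − 21/979·(0))/(1+21/979) = 979/1000 ≈ 0.979000
step 2 [1y] swap r/2=371/19419: DF=(1 − 371/19419·(0.979000))/(1+371/19419) = 9629/10000 ≈ 0.962900
step 3 [1.5y] bond c/2=3/200: DF=(98333/100000 − 3/200·(0.979000+0.962900))/(1+3/200) = 9401/10000 ≈ 0.940100
step 4 [2y] zero: DF = P = 1829/2000 ≈ 0.914500
step 5 [2.5y] bond c/2=1/80: DF=(188967/200000 − 1/80·(0.979000+0.962900+0.940100+0.914500))/(1+1/80) = 8863/10000 ≈ 0.886300
step 6 [3y] zero: DF = P = 2099/2500 ≈ 0.839600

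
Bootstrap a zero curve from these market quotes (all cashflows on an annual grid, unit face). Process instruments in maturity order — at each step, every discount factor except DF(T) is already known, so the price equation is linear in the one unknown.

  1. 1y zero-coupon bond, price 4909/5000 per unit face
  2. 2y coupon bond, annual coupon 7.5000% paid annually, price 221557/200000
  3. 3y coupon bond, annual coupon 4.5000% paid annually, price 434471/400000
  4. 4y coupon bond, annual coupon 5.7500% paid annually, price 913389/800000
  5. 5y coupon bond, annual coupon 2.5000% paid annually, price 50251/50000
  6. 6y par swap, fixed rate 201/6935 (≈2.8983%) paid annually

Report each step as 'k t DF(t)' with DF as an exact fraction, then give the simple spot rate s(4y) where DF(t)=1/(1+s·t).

1 1 4909/5000
2 2 481/500
3 3 9557/10000
4 4 461/500
5 5 8873/10000
6 6 1049/1250
s(4y) = (1/(461/500) − 1)/(4) = 39/1844 ≈ 2.1150%

step 1 [1y] zero: DF = P = 4909/5000 ≈ 0.981800
step 2 [2y] bond c/1=3/40: DF=(221557/200000 − 3/40·(0.981800))/(1+3/40) = 481/500 ≈ 0.962000
step 3 [3y] bond c/1=9/200: DF=(434471/400000 − 9/200·(0.981800+0.962000))/(1+9/200) = 9557/10000 ≈ 0.955700
step 4 [4y] bond c/1=23/400: DF=(913389/800000 − 23/400·(0.981800+0.962000+0.955700))/(1+23/400) = 461/500 ≈ 0.922000
step 5 [5y] bond c/1=1/40: DF=(50251/50000 − 1/40·(0.981800+0.962000+0.955700+0.922000))/(1+1/40) = 8873/10000 ≈ 0.887300
step 6 [6y] swap r/1=201/6935: DF=(1 − 201/6935·(0.981800+0.962000+0.955700+0.922000+0.887300))/(1+201/6935) = 1049/1250 ≈ 0.839200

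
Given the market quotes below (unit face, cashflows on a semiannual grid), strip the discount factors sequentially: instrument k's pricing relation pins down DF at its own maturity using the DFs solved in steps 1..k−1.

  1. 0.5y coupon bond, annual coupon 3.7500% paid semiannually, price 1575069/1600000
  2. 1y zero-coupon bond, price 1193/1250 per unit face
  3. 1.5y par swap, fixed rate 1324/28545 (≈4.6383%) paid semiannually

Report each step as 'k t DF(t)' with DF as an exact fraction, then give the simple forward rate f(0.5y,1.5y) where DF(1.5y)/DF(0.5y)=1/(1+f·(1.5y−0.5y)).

1 1/2 9663/10000
2 1 1193/1250
3 3/2 4669/5000
f(0.5y,1.5y) = ((9663/10000)/(4669/5000) − 1)/(1) = 325/9338 ≈ 3.4804%

step 1 [0.5y] bond c/2=3/160: DF=(1575069/1600000 − 3/160·(0))/(1+3/160) = 9663/10000 ≈ 0.966300
step 2 [1y] zero: DF = P = 1193/1250 ≈ 0.954400
step 3 [1.5y] swap r/2=662/28545: DF=(1 − 662/28545·(0.966300+0.954400))/(1+662/28545) = 4669/5000 ≈ 0.933800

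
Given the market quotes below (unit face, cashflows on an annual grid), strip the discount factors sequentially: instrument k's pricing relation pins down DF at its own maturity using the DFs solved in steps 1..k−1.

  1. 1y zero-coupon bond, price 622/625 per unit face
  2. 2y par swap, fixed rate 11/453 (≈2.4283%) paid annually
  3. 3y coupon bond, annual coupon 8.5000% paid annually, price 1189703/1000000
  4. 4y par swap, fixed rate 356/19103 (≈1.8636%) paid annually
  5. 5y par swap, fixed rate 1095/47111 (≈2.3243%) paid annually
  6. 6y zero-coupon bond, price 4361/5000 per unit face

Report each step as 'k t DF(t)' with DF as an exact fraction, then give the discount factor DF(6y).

step 1 [1y] zero: DF = P = 622/625 ≈ 0.995200
step 2 [2y] swap r/1=11/453: DF=(1 − 11/453·(0.995200))/(1+11/453) = 9527/10000 ≈ 0.952700
step 3 [3y] bond c/1=17/200: DF=(1189703/1000000 − 17/200·(0.995200+0.952700))/(1+17/200) = 9439/10000 ≈ 0.943900
step 4 [4y] swap r/1=356/19103: DF=(1 − 356/19103·(0.995200+0.952700+0.943900))/(1+356/19103) = 1161/1250 ≈ 0.928800
step 5 [5y] swap r/1=1095/47111: DF=(1 − 1095/47111·(0.995200+0.952700+0.943900+0.928800))/(1+1095/47111) = 1781/2000 ≈ 0.890500
step 6 [6y] zero: DF = P = 4361/5000 ≈ 0.872200

1 1 622/625
2 2 9527/10000
3 3 9439/10000
4 4 1161/1250
5 5 1781/2000
6 6 4361/5000
DF(6y) = 4361/5000 ≈ 0.872200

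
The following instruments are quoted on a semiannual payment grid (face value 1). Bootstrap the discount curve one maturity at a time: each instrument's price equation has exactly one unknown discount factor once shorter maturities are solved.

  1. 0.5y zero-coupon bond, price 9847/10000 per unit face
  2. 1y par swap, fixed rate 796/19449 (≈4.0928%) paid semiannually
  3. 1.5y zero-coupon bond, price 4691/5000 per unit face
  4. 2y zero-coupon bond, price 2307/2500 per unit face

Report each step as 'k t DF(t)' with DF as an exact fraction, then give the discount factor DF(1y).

step 1 [0.5y] zero: DF = P = 9847/10000 ≈ 0.984700
step 2 [1y] swap r/2=398/19449: DF=(1 − 398/19449·(0.984700))/(1+398/19449) = 4801/5000 ≈ 0.960200
step 3 [1.5y] zero: DF = P = 4691/5000 ≈ 0.938200
step 4 [2y] zero: DF = P = 2307/2500 ≈ 0.922800

1 1/2 9847/10000
2 1 4801/5000
3 3/2 4691/5000
4 2 2307/2500
DF(1y) = 4801/5000 ≈ 0.960200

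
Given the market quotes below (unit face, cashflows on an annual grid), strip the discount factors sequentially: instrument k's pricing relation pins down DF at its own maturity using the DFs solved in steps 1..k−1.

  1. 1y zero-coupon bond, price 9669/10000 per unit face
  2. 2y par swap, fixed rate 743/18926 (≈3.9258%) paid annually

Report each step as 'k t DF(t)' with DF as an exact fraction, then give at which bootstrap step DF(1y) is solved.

1 1 9669/10000
2 2 9257/10000
DF(1y) is solved at step 1

step 1 [1y] zero: DF = P = 9669/10000 ≈ 0.966900
step 2 [2y] swap r/1=743/18926: DF=(1 − 743/18926·(0.966900))/(1+743/18926) = 9257/10000 ≈ 0.925700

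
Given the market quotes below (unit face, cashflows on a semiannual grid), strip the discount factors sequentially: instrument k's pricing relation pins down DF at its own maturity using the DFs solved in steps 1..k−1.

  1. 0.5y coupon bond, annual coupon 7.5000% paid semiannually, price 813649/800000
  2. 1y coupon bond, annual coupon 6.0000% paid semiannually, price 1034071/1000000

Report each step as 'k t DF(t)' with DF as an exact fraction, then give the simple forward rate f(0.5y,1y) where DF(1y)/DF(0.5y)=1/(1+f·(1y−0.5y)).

step 1 [0.5y] bond c/2=3/80: DF=(813649/800000 − 3/80·(0))/(1+3/80) = 9803/10000 ≈ 0.980300
step 2 [1y] bond c/2=3/100: DF=(1034071/1000000 − 3/100·(0.980300))/(1+3/100) = 4877/5000 ≈ 0.975400

1 1/2 9803/10000
2 1 4877/5000
f(0.5y,1y) = ((9803/10000)/(4877/5000) − 1)/(1/2) = 49/4877 ≈ 1.0047%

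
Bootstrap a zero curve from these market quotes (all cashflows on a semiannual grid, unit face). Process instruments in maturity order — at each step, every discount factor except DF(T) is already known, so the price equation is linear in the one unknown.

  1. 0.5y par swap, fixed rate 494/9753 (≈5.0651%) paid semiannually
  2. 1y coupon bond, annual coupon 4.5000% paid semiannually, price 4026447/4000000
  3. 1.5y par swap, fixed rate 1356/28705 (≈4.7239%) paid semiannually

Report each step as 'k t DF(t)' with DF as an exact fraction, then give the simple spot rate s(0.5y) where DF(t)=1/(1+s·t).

step 1 [0.5y] swap r/2=247/9753: DF=(1 − 247/9753·(0))/(1+247/9753) = 9753/10000 ≈ 0.975300
step 2 [1y] bond c/2=9/400: DF=(4026447/4000000 − 9/400·(0.975300))/(1+9/400) = 963/1000 ≈ 0.963000
step 3 [1.5y] swap r/2=678/28705: DF=(1 − 678/28705·(0.975300+0.963000))/(1+678/28705) = 4661/5000 ≈ 0.932200

1 1/2 9753/10000
2 1 963/1000
3 3/2 4661/5000
s(0.5y) = (1/(9753/10000) − 1)/(1/2) = 494/9753 ≈ 5.0651%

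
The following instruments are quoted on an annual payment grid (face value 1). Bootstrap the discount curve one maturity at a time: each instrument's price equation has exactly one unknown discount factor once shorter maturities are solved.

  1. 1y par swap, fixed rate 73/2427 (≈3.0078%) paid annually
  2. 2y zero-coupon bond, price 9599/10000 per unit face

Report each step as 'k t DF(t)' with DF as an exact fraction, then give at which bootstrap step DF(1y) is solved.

step 1 [1y] swap r/1=73/2427: DF=(1 − 73/2427·(0))/(1+73/2427) = 2427/2500 ≈ 0.970800
step 2 [2y] zero: DF = P = 9599/10000 ≈ 0.959900

1 1 2427/2500
2 2 9599/10000
DF(1y) is solved at step 1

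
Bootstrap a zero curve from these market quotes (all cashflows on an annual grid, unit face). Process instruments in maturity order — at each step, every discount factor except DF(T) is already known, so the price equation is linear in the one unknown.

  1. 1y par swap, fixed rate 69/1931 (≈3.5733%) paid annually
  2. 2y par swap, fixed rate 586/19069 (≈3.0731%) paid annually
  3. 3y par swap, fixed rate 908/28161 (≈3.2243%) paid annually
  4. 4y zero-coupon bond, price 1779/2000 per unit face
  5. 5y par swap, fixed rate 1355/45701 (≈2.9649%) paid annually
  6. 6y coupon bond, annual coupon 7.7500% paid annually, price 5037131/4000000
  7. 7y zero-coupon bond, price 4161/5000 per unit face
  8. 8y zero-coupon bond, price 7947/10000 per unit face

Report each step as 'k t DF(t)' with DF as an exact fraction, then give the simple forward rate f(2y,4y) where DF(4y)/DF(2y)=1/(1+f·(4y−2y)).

1 1 1931/2000
2 2 4707/5000
3 3 2273/2500
4 4 1779/2000
5 5 1729/2000
6 6 21/25
7 7 4161/5000
8 8 7947/10000
f(2y,4y) = ((4707/5000)/(1779/2000) − 1)/(2) = 173/5930 ≈ 2.9174%

step 1 [1y] swap r/1=69/1931: DF=(1 − 69/1931·(0))/(1+69/1931) = 1931/2000 ≈ 0.965500
step 2 [2y] swap r/1=586/19069: DF=(1 − 586/19069·(0.965500))/(1+586/19069) = 4707/5000 ≈ 0.941400
step 3 [3y] swap r/1=908/28161: DF=(1 − 908/28161·(0.965500+0.941400))/(1+908/28161) = 2273/2500 ≈ 0.909200
step 4 [4y] zero: DF = P = 1779/2000 ≈ 0.889500
step 5 [5y] swap r/1=1355/45701: DF=(1 − 1355/45701·(0.965500+0.941400+0.909200+0.889500))/(1+1355/45701) = 1729/2000 ≈ 0.864500
step 6 [6y] bond c/1=31/400: DF=(5037131/4000000 − 31/400·(0.965500+0.941400+0.909200+0.889500+0.864500))/(1+31/400) = 21/25 ≈ 0.840000
step 7 [7y] zero: DF = P = 4161/5000 ≈ 0.832200
step 8 [8y] zero: DF = P = 7947/10000 ≈ 0.794700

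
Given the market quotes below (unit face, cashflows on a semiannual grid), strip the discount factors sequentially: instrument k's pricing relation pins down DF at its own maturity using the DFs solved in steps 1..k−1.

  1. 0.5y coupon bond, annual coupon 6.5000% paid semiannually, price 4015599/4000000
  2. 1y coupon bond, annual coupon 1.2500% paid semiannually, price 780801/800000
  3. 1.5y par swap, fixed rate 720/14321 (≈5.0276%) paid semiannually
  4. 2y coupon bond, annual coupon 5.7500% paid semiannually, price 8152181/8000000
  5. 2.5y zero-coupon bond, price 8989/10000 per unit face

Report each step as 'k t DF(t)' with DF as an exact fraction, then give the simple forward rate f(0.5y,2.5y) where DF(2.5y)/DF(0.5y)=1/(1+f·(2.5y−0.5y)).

1 1/2 9723/10000
2 1 9639/10000
3 3/2 116/125
4 2 1821/2000
5 5/2 8989/10000
f(0.5y,2.5y) = ((9723/10000)/(8989/10000) − 1)/(2) = 367/8989 ≈ 4.0828%

step 1 [0.5y] bond c/2=13/400: DF=(4015599/4000000 − 13/400·(0))/(1+13/400) = 9723/10000 ≈ 0.972300
step 2 [1y] bond c/2=1/160: DF=(780801/800000 − 1/160·(0.972300))/(1+1/160) = 9639/10000 ≈ 0.963900
step 3 [1.5y] swap r/2=360/14321: DF=(1 − 360/14321·(0.972300+0.963900))/(1+360/14321) = 116/125 ≈ 0.928000
step 4 [2y] bond c/2=23/800: DF=(8152181/8000000 − 23/800·(0.972300+0.963900+0.928000))/(1+23/800) = 1821/2000 ≈ 0.910500
step 5 [2.5y] zero: DF = P = 8989/10000 ≈ 0.898900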